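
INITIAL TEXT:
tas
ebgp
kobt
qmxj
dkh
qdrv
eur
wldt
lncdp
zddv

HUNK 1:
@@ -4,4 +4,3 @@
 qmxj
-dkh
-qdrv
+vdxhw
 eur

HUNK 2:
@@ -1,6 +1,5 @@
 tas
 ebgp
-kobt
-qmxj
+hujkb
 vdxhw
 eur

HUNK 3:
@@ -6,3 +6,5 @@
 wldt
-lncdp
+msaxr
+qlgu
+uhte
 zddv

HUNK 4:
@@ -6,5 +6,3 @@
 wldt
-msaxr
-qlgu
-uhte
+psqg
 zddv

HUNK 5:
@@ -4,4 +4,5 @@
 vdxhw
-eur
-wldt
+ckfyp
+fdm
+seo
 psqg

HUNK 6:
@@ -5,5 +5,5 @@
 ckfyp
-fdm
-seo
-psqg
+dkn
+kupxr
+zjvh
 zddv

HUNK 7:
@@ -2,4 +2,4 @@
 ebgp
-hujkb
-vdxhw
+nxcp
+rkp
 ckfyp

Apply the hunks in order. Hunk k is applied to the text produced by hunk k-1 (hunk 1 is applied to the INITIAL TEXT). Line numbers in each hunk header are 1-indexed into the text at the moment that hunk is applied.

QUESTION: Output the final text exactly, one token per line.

Answer: tas
ebgp
nxcp
rkp
ckfyp
dkn
kupxr
zjvh
zddv

Derivation:
Hunk 1: at line 4 remove [dkh,qdrv] add [vdxhw] -> 9 lines: tas ebgp kobt qmxj vdxhw eur wldt lncdp zddv
Hunk 2: at line 1 remove [kobt,qmxj] add [hujkb] -> 8 lines: tas ebgp hujkb vdxhw eur wldt lncdp zddv
Hunk 3: at line 6 remove [lncdp] add [msaxr,qlgu,uhte] -> 10 lines: tas ebgp hujkb vdxhw eur wldt msaxr qlgu uhte zddv
Hunk 4: at line 6 remove [msaxr,qlgu,uhte] add [psqg] -> 8 lines: tas ebgp hujkb vdxhw eur wldt psqg zddv
Hunk 5: at line 4 remove [eur,wldt] add [ckfyp,fdm,seo] -> 9 lines: tas ebgp hujkb vdxhw ckfyp fdm seo psqg zddv
Hunk 6: at line 5 remove [fdm,seo,psqg] add [dkn,kupxr,zjvh] -> 9 lines: tas ebgp hujkb vdxhw ckfyp dkn kupxr zjvh zddv
Hunk 7: at line 2 remove [hujkb,vdxhw] add [nxcp,rkp] -> 9 lines: tas ebgp nxcp rkp ckfyp dkn kupxr zjvh zddv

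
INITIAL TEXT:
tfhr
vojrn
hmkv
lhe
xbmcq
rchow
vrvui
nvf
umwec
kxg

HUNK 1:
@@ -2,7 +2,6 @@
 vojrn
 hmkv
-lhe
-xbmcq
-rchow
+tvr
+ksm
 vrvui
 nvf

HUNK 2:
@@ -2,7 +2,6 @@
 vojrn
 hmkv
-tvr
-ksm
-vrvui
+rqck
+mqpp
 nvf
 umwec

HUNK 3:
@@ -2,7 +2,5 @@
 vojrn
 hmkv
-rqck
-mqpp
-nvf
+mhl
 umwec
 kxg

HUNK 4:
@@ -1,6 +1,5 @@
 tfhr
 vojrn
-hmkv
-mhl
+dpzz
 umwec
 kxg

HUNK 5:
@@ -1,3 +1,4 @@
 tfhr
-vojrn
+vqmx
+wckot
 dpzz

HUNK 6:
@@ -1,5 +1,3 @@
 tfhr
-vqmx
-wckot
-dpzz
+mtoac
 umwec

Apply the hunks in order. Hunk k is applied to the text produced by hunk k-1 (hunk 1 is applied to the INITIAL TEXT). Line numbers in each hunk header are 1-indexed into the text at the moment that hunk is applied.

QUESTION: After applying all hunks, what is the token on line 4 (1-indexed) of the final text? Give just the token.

Hunk 1: at line 2 remove [lhe,xbmcq,rchow] add [tvr,ksm] -> 9 lines: tfhr vojrn hmkv tvr ksm vrvui nvf umwec kxg
Hunk 2: at line 2 remove [tvr,ksm,vrvui] add [rqck,mqpp] -> 8 lines: tfhr vojrn hmkv rqck mqpp nvf umwec kxg
Hunk 3: at line 2 remove [rqck,mqpp,nvf] add [mhl] -> 6 lines: tfhr vojrn hmkv mhl umwec kxg
Hunk 4: at line 1 remove [hmkv,mhl] add [dpzz] -> 5 lines: tfhr vojrn dpzz umwec kxg
Hunk 5: at line 1 remove [vojrn] add [vqmx,wckot] -> 6 lines: tfhr vqmx wckot dpzz umwec kxg
Hunk 6: at line 1 remove [vqmx,wckot,dpzz] add [mtoac] -> 4 lines: tfhr mtoac umwec kxg
Final line 4: kxg

Answer: kxg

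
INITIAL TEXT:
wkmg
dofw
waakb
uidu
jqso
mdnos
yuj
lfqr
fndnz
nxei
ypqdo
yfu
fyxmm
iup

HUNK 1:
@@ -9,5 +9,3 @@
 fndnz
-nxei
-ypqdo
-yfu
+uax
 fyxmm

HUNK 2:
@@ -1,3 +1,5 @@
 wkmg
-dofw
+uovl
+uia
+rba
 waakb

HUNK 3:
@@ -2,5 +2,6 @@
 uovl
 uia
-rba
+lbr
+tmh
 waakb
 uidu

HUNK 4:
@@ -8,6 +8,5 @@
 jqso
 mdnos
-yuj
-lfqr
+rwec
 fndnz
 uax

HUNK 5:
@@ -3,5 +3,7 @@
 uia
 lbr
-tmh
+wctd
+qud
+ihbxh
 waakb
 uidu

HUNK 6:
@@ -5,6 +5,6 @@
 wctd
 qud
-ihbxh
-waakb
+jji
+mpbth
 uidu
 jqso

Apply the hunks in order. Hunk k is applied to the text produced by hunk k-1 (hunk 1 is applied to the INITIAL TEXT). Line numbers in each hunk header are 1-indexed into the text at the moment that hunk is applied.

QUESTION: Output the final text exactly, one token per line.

Answer: wkmg
uovl
uia
lbr
wctd
qud
jji
mpbth
uidu
jqso
mdnos
rwec
fndnz
uax
fyxmm
iup

Derivation:
Hunk 1: at line 9 remove [nxei,ypqdo,yfu] add [uax] -> 12 lines: wkmg dofw waakb uidu jqso mdnos yuj lfqr fndnz uax fyxmm iup
Hunk 2: at line 1 remove [dofw] add [uovl,uia,rba] -> 14 lines: wkmg uovl uia rba waakb uidu jqso mdnos yuj lfqr fndnz uax fyxmm iup
Hunk 3: at line 2 remove [rba] add [lbr,tmh] -> 15 lines: wkmg uovl uia lbr tmh waakb uidu jqso mdnos yuj lfqr fndnz uax fyxmm iup
Hunk 4: at line 8 remove [yuj,lfqr] add [rwec] -> 14 lines: wkmg uovl uia lbr tmh waakb uidu jqso mdnos rwec fndnz uax fyxmm iup
Hunk 5: at line 3 remove [tmh] add [wctd,qud,ihbxh] -> 16 lines: wkmg uovl uia lbr wctd qud ihbxh waakb uidu jqso mdnos rwec fndnz uax fyxmm iup
Hunk 6: at line 5 remove [ihbxh,waakb] add [jji,mpbth] -> 16 lines: wkmg uovl uia lbr wctd qud jji mpbth uidu jqso mdnos rwec fndnz uax fyxmm iup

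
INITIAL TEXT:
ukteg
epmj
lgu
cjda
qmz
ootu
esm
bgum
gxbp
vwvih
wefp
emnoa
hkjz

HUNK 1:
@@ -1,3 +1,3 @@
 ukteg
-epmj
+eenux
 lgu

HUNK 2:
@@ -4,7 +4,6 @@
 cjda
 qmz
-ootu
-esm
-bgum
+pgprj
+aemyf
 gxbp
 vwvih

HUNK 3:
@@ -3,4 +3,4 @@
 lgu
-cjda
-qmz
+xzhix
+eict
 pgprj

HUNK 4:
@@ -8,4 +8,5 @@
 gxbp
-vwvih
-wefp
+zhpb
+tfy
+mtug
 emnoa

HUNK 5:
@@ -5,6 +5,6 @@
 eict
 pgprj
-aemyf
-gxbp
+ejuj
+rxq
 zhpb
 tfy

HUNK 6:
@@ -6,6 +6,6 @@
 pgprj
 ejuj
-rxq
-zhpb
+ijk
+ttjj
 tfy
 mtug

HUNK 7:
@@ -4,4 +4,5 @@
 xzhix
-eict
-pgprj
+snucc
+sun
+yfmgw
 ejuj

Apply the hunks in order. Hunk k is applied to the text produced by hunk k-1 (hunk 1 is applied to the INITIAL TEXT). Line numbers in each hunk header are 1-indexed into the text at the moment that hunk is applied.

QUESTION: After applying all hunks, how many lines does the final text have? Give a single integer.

Hunk 1: at line 1 remove [epmj] add [eenux] -> 13 lines: ukteg eenux lgu cjda qmz ootu esm bgum gxbp vwvih wefp emnoa hkjz
Hunk 2: at line 4 remove [ootu,esm,bgum] add [pgprj,aemyf] -> 12 lines: ukteg eenux lgu cjda qmz pgprj aemyf gxbp vwvih wefp emnoa hkjz
Hunk 3: at line 3 remove [cjda,qmz] add [xzhix,eict] -> 12 lines: ukteg eenux lgu xzhix eict pgprj aemyf gxbp vwvih wefp emnoa hkjz
Hunk 4: at line 8 remove [vwvih,wefp] add [zhpb,tfy,mtug] -> 13 lines: ukteg eenux lgu xzhix eict pgprj aemyf gxbp zhpb tfy mtug emnoa hkjz
Hunk 5: at line 5 remove [aemyf,gxbp] add [ejuj,rxq] -> 13 lines: ukteg eenux lgu xzhix eict pgprj ejuj rxq zhpb tfy mtug emnoa hkjz
Hunk 6: at line 6 remove [rxq,zhpb] add [ijk,ttjj] -> 13 lines: ukteg eenux lgu xzhix eict pgprj ejuj ijk ttjj tfy mtug emnoa hkjz
Hunk 7: at line 4 remove [eict,pgprj] add [snucc,sun,yfmgw] -> 14 lines: ukteg eenux lgu xzhix snucc sun yfmgw ejuj ijk ttjj tfy mtug emnoa hkjz
Final line count: 14

Answer: 14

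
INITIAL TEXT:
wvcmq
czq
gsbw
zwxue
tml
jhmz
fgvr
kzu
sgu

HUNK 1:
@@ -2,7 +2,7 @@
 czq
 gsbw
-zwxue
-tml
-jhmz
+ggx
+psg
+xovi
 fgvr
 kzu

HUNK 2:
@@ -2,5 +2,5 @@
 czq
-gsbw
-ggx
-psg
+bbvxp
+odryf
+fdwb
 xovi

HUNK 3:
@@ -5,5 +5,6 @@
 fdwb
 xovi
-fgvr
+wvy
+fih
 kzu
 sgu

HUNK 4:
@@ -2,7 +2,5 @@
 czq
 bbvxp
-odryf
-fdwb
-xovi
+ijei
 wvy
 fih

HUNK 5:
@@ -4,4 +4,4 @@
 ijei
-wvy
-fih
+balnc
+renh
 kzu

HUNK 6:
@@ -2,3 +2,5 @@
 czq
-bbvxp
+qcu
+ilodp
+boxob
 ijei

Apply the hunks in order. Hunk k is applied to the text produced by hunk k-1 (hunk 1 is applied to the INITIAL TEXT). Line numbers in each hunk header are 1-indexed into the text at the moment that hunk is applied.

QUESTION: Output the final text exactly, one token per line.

Hunk 1: at line 2 remove [zwxue,tml,jhmz] add [ggx,psg,xovi] -> 9 lines: wvcmq czq gsbw ggx psg xovi fgvr kzu sgu
Hunk 2: at line 2 remove [gsbw,ggx,psg] add [bbvxp,odryf,fdwb] -> 9 lines: wvcmq czq bbvxp odryf fdwb xovi fgvr kzu sgu
Hunk 3: at line 5 remove [fgvr] add [wvy,fih] -> 10 lines: wvcmq czq bbvxp odryf fdwb xovi wvy fih kzu sgu
Hunk 4: at line 2 remove [odryf,fdwb,xovi] add [ijei] -> 8 lines: wvcmq czq bbvxp ijei wvy fih kzu sgu
Hunk 5: at line 4 remove [wvy,fih] add [balnc,renh] -> 8 lines: wvcmq czq bbvxp ijei balnc renh kzu sgu
Hunk 6: at line 2 remove [bbvxp] add [qcu,ilodp,boxob] -> 10 lines: wvcmq czq qcu ilodp boxob ijei balnc renh kzu sgu

Answer: wvcmq
czq
qcu
ilodp
boxob
ijei
balnc
renh
kzu
sgu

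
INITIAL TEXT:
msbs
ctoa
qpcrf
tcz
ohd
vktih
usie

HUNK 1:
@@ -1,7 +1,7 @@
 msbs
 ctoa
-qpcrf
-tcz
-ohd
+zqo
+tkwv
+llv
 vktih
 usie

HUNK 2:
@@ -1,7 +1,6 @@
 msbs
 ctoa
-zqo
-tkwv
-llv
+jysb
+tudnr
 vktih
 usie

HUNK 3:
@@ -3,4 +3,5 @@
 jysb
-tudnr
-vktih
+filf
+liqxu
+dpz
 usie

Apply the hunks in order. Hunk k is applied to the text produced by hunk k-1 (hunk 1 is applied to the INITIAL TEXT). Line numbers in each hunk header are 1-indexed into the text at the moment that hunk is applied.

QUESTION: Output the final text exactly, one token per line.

Answer: msbs
ctoa
jysb
filf
liqxu
dpz
usie

Derivation:
Hunk 1: at line 1 remove [qpcrf,tcz,ohd] add [zqo,tkwv,llv] -> 7 lines: msbs ctoa zqo tkwv llv vktih usie
Hunk 2: at line 1 remove [zqo,tkwv,llv] add [jysb,tudnr] -> 6 lines: msbs ctoa jysb tudnr vktih usie
Hunk 3: at line 3 remove [tudnr,vktih] add [filf,liqxu,dpz] -> 7 lines: msbs ctoa jysb filf liqxu dpz usie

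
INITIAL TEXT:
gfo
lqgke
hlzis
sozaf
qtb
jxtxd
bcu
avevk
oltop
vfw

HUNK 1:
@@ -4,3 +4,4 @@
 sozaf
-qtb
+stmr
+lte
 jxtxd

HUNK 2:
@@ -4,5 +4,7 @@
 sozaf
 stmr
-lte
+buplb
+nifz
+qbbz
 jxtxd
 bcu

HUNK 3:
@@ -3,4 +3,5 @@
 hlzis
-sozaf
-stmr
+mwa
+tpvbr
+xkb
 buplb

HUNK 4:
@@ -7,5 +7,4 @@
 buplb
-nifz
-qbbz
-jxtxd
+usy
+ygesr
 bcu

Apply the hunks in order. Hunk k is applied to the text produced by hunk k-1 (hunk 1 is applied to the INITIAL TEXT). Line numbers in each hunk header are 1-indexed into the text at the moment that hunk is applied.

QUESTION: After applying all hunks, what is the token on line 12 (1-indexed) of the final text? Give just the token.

Answer: oltop

Derivation:
Hunk 1: at line 4 remove [qtb] add [stmr,lte] -> 11 lines: gfo lqgke hlzis sozaf stmr lte jxtxd bcu avevk oltop vfw
Hunk 2: at line 4 remove [lte] add [buplb,nifz,qbbz] -> 13 lines: gfo lqgke hlzis sozaf stmr buplb nifz qbbz jxtxd bcu avevk oltop vfw
Hunk 3: at line 3 remove [sozaf,stmr] add [mwa,tpvbr,xkb] -> 14 lines: gfo lqgke hlzis mwa tpvbr xkb buplb nifz qbbz jxtxd bcu avevk oltop vfw
Hunk 4: at line 7 remove [nifz,qbbz,jxtxd] add [usy,ygesr] -> 13 lines: gfo lqgke hlzis mwa tpvbr xkb buplb usy ygesr bcu avevk oltop vfw
Final line 12: oltop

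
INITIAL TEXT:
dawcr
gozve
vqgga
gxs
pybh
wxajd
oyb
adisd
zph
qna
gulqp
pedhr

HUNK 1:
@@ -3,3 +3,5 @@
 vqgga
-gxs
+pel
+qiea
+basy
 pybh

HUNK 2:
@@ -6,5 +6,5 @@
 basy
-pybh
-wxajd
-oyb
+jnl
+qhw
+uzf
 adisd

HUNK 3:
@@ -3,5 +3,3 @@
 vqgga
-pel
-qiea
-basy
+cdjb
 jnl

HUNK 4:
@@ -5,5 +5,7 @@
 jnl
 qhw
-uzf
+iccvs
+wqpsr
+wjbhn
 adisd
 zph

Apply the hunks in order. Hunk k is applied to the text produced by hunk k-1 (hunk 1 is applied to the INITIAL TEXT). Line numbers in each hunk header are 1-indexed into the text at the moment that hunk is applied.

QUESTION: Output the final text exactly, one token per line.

Hunk 1: at line 3 remove [gxs] add [pel,qiea,basy] -> 14 lines: dawcr gozve vqgga pel qiea basy pybh wxajd oyb adisd zph qna gulqp pedhr
Hunk 2: at line 6 remove [pybh,wxajd,oyb] add [jnl,qhw,uzf] -> 14 lines: dawcr gozve vqgga pel qiea basy jnl qhw uzf adisd zph qna gulqp pedhr
Hunk 3: at line 3 remove [pel,qiea,basy] add [cdjb] -> 12 lines: dawcr gozve vqgga cdjb jnl qhw uzf adisd zph qna gulqp pedhr
Hunk 4: at line 5 remove [uzf] add [iccvs,wqpsr,wjbhn] -> 14 lines: dawcr gozve vqgga cdjb jnl qhw iccvs wqpsr wjbhn adisd zph qna gulqp pedhr

Answer: dawcr
gozve
vqgga
cdjb
jnl
qhw
iccvs
wqpsr
wjbhn
adisd
zph
qna
gulqp
pedhr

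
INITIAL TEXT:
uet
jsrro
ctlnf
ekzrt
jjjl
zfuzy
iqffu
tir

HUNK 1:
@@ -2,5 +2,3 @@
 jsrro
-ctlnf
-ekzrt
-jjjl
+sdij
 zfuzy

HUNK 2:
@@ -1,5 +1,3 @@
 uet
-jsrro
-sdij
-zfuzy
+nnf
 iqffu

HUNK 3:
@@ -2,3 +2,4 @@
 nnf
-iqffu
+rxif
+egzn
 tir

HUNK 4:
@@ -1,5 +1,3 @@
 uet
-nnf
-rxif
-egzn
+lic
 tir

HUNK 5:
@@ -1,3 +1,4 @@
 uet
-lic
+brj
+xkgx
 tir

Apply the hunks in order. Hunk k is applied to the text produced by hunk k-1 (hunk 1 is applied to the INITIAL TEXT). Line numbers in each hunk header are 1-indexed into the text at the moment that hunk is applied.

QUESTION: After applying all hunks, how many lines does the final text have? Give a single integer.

Answer: 4

Derivation:
Hunk 1: at line 2 remove [ctlnf,ekzrt,jjjl] add [sdij] -> 6 lines: uet jsrro sdij zfuzy iqffu tir
Hunk 2: at line 1 remove [jsrro,sdij,zfuzy] add [nnf] -> 4 lines: uet nnf iqffu tir
Hunk 3: at line 2 remove [iqffu] add [rxif,egzn] -> 5 lines: uet nnf rxif egzn tir
Hunk 4: at line 1 remove [nnf,rxif,egzn] add [lic] -> 3 lines: uet lic tir
Hunk 5: at line 1 remove [lic] add [brj,xkgx] -> 4 lines: uet brj xkgx tir
Final line count: 4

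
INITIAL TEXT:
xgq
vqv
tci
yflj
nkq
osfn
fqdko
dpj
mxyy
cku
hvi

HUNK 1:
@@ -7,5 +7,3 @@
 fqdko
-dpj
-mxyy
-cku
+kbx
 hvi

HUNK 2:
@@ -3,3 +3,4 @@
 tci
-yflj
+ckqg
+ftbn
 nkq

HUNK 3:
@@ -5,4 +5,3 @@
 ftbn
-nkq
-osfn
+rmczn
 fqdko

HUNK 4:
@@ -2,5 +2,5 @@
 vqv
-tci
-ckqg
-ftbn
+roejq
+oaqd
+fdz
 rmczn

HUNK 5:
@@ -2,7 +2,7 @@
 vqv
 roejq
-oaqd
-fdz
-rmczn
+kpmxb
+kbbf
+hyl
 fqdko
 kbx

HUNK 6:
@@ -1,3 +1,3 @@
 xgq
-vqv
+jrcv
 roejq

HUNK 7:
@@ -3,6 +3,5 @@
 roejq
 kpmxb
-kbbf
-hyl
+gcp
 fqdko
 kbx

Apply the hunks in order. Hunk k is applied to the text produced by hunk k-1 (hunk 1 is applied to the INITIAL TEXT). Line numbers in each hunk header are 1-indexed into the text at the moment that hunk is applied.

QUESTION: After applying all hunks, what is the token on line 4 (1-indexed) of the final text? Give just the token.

Answer: kpmxb

Derivation:
Hunk 1: at line 7 remove [dpj,mxyy,cku] add [kbx] -> 9 lines: xgq vqv tci yflj nkq osfn fqdko kbx hvi
Hunk 2: at line 3 remove [yflj] add [ckqg,ftbn] -> 10 lines: xgq vqv tci ckqg ftbn nkq osfn fqdko kbx hvi
Hunk 3: at line 5 remove [nkq,osfn] add [rmczn] -> 9 lines: xgq vqv tci ckqg ftbn rmczn fqdko kbx hvi
Hunk 4: at line 2 remove [tci,ckqg,ftbn] add [roejq,oaqd,fdz] -> 9 lines: xgq vqv roejq oaqd fdz rmczn fqdko kbx hvi
Hunk 5: at line 2 remove [oaqd,fdz,rmczn] add [kpmxb,kbbf,hyl] -> 9 lines: xgq vqv roejq kpmxb kbbf hyl fqdko kbx hvi
Hunk 6: at line 1 remove [vqv] add [jrcv] -> 9 lines: xgq jrcv roejq kpmxb kbbf hyl fqdko kbx hvi
Hunk 7: at line 3 remove [kbbf,hyl] add [gcp] -> 8 lines: xgq jrcv roejq kpmxb gcp fqdko kbx hvi
Final line 4: kpmxb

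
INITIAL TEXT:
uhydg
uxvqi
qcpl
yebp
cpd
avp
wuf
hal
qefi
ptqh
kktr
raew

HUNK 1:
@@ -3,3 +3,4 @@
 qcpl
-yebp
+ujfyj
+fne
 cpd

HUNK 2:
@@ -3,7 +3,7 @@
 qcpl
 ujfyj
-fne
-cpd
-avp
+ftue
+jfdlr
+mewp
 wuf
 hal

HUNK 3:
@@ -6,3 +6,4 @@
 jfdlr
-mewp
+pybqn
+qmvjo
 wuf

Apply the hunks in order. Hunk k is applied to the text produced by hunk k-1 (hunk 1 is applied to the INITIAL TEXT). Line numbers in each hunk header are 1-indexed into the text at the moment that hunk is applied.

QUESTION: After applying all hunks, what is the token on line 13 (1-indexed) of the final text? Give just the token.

Answer: kktr

Derivation:
Hunk 1: at line 3 remove [yebp] add [ujfyj,fne] -> 13 lines: uhydg uxvqi qcpl ujfyj fne cpd avp wuf hal qefi ptqh kktr raew
Hunk 2: at line 3 remove [fne,cpd,avp] add [ftue,jfdlr,mewp] -> 13 lines: uhydg uxvqi qcpl ujfyj ftue jfdlr mewp wuf hal qefi ptqh kktr raew
Hunk 3: at line 6 remove [mewp] add [pybqn,qmvjo] -> 14 lines: uhydg uxvqi qcpl ujfyj ftue jfdlr pybqn qmvjo wuf hal qefi ptqh kktr raew
Final line 13: kktr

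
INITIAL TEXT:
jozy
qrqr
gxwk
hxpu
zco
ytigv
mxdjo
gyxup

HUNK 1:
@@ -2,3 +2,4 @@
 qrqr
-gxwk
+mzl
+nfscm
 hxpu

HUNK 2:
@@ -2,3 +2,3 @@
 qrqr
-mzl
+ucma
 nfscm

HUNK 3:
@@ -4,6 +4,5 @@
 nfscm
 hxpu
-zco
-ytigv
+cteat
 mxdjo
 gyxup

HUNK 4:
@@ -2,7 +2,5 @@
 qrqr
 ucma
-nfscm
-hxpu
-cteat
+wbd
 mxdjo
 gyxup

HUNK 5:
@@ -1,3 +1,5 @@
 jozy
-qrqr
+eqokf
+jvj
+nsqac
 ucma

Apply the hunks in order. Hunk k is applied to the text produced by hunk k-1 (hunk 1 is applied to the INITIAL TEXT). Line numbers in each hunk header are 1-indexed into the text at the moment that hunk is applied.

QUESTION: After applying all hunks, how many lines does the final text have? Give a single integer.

Answer: 8

Derivation:
Hunk 1: at line 2 remove [gxwk] add [mzl,nfscm] -> 9 lines: jozy qrqr mzl nfscm hxpu zco ytigv mxdjo gyxup
Hunk 2: at line 2 remove [mzl] add [ucma] -> 9 lines: jozy qrqr ucma nfscm hxpu zco ytigv mxdjo gyxup
Hunk 3: at line 4 remove [zco,ytigv] add [cteat] -> 8 lines: jozy qrqr ucma nfscm hxpu cteat mxdjo gyxup
Hunk 4: at line 2 remove [nfscm,hxpu,cteat] add [wbd] -> 6 lines: jozy qrqr ucma wbd mxdjo gyxup
Hunk 5: at line 1 remove [qrqr] add [eqokf,jvj,nsqac] -> 8 lines: jozy eqokf jvj nsqac ucma wbd mxdjo gyxup
Final line count: 8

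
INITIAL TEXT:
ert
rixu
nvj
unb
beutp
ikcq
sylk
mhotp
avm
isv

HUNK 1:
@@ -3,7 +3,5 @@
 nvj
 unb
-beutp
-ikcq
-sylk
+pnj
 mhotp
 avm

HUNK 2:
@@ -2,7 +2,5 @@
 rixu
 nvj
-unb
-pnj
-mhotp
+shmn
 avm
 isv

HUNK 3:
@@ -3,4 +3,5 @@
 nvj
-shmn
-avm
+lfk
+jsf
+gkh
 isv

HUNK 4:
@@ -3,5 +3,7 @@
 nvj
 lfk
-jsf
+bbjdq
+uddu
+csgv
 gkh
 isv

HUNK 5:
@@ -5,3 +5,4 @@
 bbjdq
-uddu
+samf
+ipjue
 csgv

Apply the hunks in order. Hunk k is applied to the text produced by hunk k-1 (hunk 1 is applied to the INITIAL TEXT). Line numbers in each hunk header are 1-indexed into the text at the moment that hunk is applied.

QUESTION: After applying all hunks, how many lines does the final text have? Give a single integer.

Answer: 10

Derivation:
Hunk 1: at line 3 remove [beutp,ikcq,sylk] add [pnj] -> 8 lines: ert rixu nvj unb pnj mhotp avm isv
Hunk 2: at line 2 remove [unb,pnj,mhotp] add [shmn] -> 6 lines: ert rixu nvj shmn avm isv
Hunk 3: at line 3 remove [shmn,avm] add [lfk,jsf,gkh] -> 7 lines: ert rixu nvj lfk jsf gkh isv
Hunk 4: at line 3 remove [jsf] add [bbjdq,uddu,csgv] -> 9 lines: ert rixu nvj lfk bbjdq uddu csgv gkh isv
Hunk 5: at line 5 remove [uddu] add [samf,ipjue] -> 10 lines: ert rixu nvj lfk bbjdq samf ipjue csgv gkh isv
Final line count: 10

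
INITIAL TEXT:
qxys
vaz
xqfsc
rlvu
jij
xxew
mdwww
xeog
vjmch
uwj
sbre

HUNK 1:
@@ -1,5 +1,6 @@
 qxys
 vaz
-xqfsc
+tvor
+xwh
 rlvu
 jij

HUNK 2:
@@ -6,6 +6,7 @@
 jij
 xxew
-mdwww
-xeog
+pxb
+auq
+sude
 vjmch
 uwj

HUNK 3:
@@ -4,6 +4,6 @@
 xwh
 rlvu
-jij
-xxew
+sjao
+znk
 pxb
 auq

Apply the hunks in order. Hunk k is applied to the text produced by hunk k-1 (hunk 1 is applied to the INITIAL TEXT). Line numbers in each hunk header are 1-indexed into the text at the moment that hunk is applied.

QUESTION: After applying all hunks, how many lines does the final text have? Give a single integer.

Hunk 1: at line 1 remove [xqfsc] add [tvor,xwh] -> 12 lines: qxys vaz tvor xwh rlvu jij xxew mdwww xeog vjmch uwj sbre
Hunk 2: at line 6 remove [mdwww,xeog] add [pxb,auq,sude] -> 13 lines: qxys vaz tvor xwh rlvu jij xxew pxb auq sude vjmch uwj sbre
Hunk 3: at line 4 remove [jij,xxew] add [sjao,znk] -> 13 lines: qxys vaz tvor xwh rlvu sjao znk pxb auq sude vjmch uwj sbre
Final line count: 13

Answer: 13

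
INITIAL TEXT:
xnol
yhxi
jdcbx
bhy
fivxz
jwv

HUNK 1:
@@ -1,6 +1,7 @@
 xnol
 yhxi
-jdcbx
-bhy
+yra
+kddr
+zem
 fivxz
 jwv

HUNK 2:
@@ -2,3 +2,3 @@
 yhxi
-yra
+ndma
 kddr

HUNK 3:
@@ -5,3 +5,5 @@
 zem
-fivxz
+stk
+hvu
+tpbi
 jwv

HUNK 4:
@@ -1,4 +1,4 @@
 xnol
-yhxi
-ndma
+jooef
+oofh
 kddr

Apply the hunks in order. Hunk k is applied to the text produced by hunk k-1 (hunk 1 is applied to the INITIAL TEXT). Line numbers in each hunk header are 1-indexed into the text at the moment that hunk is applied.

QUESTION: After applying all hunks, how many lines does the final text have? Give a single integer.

Answer: 9

Derivation:
Hunk 1: at line 1 remove [jdcbx,bhy] add [yra,kddr,zem] -> 7 lines: xnol yhxi yra kddr zem fivxz jwv
Hunk 2: at line 2 remove [yra] add [ndma] -> 7 lines: xnol yhxi ndma kddr zem fivxz jwv
Hunk 3: at line 5 remove [fivxz] add [stk,hvu,tpbi] -> 9 lines: xnol yhxi ndma kddr zem stk hvu tpbi jwv
Hunk 4: at line 1 remove [yhxi,ndma] add [jooef,oofh] -> 9 lines: xnol jooef oofh kddr zem stk hvu tpbi jwv
Final line count: 9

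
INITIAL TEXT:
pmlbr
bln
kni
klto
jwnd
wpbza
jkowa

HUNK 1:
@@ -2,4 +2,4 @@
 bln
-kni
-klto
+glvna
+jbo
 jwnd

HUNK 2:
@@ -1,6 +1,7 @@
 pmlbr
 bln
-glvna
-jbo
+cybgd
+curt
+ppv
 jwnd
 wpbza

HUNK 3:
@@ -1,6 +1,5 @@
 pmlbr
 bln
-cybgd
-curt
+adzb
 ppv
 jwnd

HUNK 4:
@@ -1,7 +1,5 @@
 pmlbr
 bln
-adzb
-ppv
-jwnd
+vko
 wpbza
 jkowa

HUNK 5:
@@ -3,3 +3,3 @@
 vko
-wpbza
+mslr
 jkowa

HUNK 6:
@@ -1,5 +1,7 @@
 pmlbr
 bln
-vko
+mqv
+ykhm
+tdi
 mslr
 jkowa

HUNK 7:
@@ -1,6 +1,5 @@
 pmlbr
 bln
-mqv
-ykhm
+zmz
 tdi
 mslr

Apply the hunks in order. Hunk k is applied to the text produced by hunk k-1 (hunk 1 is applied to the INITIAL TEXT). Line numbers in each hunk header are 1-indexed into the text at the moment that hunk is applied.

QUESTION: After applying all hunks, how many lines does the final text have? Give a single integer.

Answer: 6

Derivation:
Hunk 1: at line 2 remove [kni,klto] add [glvna,jbo] -> 7 lines: pmlbr bln glvna jbo jwnd wpbza jkowa
Hunk 2: at line 1 remove [glvna,jbo] add [cybgd,curt,ppv] -> 8 lines: pmlbr bln cybgd curt ppv jwnd wpbza jkowa
Hunk 3: at line 1 remove [cybgd,curt] add [adzb] -> 7 lines: pmlbr bln adzb ppv jwnd wpbza jkowa
Hunk 4: at line 1 remove [adzb,ppv,jwnd] add [vko] -> 5 lines: pmlbr bln vko wpbza jkowa
Hunk 5: at line 3 remove [wpbza] add [mslr] -> 5 lines: pmlbr bln vko mslr jkowa
Hunk 6: at line 1 remove [vko] add [mqv,ykhm,tdi] -> 7 lines: pmlbr bln mqv ykhm tdi mslr jkowa
Hunk 7: at line 1 remove [mqv,ykhm] add [zmz] -> 6 lines: pmlbr bln zmz tdi mslr jkowa
Final line count: 6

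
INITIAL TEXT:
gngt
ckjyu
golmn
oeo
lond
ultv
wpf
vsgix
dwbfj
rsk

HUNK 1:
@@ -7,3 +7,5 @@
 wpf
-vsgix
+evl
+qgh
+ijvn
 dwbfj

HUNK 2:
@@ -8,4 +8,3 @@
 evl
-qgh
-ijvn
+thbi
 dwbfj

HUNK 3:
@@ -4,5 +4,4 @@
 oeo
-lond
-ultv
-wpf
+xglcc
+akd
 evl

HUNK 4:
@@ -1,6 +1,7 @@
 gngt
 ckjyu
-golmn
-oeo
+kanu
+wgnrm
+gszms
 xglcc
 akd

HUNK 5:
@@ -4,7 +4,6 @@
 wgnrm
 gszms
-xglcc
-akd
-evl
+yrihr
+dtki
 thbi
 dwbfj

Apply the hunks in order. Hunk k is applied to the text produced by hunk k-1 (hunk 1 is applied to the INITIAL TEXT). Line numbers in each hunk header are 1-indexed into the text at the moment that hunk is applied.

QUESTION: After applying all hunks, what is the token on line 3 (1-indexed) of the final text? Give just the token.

Answer: kanu

Derivation:
Hunk 1: at line 7 remove [vsgix] add [evl,qgh,ijvn] -> 12 lines: gngt ckjyu golmn oeo lond ultv wpf evl qgh ijvn dwbfj rsk
Hunk 2: at line 8 remove [qgh,ijvn] add [thbi] -> 11 lines: gngt ckjyu golmn oeo lond ultv wpf evl thbi dwbfj rsk
Hunk 3: at line 4 remove [lond,ultv,wpf] add [xglcc,akd] -> 10 lines: gngt ckjyu golmn oeo xglcc akd evl thbi dwbfj rsk
Hunk 4: at line 1 remove [golmn,oeo] add [kanu,wgnrm,gszms] -> 11 lines: gngt ckjyu kanu wgnrm gszms xglcc akd evl thbi dwbfj rsk
Hunk 5: at line 4 remove [xglcc,akd,evl] add [yrihr,dtki] -> 10 lines: gngt ckjyu kanu wgnrm gszms yrihr dtki thbi dwbfj rsk
Final line 3: kanu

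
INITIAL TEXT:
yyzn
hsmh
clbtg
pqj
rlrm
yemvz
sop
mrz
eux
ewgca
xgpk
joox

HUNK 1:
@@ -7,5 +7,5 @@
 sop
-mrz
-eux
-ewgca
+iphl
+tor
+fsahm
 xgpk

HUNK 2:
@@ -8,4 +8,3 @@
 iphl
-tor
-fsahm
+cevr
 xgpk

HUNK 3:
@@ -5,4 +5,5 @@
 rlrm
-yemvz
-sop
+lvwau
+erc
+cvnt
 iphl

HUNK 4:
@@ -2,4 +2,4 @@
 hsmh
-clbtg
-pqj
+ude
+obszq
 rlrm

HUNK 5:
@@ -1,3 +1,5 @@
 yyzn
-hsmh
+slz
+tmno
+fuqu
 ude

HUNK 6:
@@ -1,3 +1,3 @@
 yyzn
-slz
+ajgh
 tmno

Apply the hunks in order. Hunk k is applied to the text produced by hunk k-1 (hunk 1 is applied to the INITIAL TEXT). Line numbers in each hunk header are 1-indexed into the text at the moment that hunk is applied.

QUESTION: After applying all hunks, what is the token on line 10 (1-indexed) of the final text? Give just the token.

Answer: cvnt

Derivation:
Hunk 1: at line 7 remove [mrz,eux,ewgca] add [iphl,tor,fsahm] -> 12 lines: yyzn hsmh clbtg pqj rlrm yemvz sop iphl tor fsahm xgpk joox
Hunk 2: at line 8 remove [tor,fsahm] add [cevr] -> 11 lines: yyzn hsmh clbtg pqj rlrm yemvz sop iphl cevr xgpk joox
Hunk 3: at line 5 remove [yemvz,sop] add [lvwau,erc,cvnt] -> 12 lines: yyzn hsmh clbtg pqj rlrm lvwau erc cvnt iphl cevr xgpk joox
Hunk 4: at line 2 remove [clbtg,pqj] add [ude,obszq] -> 12 lines: yyzn hsmh ude obszq rlrm lvwau erc cvnt iphl cevr xgpk joox
Hunk 5: at line 1 remove [hsmh] add [slz,tmno,fuqu] -> 14 lines: yyzn slz tmno fuqu ude obszq rlrm lvwau erc cvnt iphl cevr xgpk joox
Hunk 6: at line 1 remove [slz] add [ajgh] -> 14 lines: yyzn ajgh tmno fuqu ude obszq rlrm lvwau erc cvnt iphl cevr xgpk joox
Final line 10: cvnt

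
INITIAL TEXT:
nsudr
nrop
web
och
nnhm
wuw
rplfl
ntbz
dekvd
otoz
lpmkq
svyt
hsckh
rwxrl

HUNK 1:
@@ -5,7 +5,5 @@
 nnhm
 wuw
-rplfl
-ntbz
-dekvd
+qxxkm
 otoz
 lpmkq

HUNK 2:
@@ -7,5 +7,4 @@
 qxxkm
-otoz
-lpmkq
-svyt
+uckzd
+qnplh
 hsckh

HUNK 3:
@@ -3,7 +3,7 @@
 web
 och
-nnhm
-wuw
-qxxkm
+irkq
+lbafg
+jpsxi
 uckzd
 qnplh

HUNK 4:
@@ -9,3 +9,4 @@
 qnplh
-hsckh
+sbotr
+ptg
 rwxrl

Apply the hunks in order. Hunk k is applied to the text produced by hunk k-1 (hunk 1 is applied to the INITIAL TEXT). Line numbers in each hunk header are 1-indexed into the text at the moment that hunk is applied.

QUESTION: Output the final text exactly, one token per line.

Answer: nsudr
nrop
web
och
irkq
lbafg
jpsxi
uckzd
qnplh
sbotr
ptg
rwxrl

Derivation:
Hunk 1: at line 5 remove [rplfl,ntbz,dekvd] add [qxxkm] -> 12 lines: nsudr nrop web och nnhm wuw qxxkm otoz lpmkq svyt hsckh rwxrl
Hunk 2: at line 7 remove [otoz,lpmkq,svyt] add [uckzd,qnplh] -> 11 lines: nsudr nrop web och nnhm wuw qxxkm uckzd qnplh hsckh rwxrl
Hunk 3: at line 3 remove [nnhm,wuw,qxxkm] add [irkq,lbafg,jpsxi] -> 11 lines: nsudr nrop web och irkq lbafg jpsxi uckzd qnplh hsckh rwxrl
Hunk 4: at line 9 remove [hsckh] add [sbotr,ptg] -> 12 lines: nsudr nrop web och irkq lbafg jpsxi uckzd qnplh sbotr ptg rwxrl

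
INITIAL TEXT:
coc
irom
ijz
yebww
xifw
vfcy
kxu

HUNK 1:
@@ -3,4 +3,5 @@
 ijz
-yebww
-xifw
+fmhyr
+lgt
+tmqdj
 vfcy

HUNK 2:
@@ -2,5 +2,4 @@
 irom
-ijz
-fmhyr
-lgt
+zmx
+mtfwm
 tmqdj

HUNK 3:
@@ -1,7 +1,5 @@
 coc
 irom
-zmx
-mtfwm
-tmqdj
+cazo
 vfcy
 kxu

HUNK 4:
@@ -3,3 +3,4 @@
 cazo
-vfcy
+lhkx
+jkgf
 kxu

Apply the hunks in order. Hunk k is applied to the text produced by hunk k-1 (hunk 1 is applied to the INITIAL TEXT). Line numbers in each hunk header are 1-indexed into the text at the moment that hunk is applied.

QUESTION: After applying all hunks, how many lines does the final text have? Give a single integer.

Answer: 6

Derivation:
Hunk 1: at line 3 remove [yebww,xifw] add [fmhyr,lgt,tmqdj] -> 8 lines: coc irom ijz fmhyr lgt tmqdj vfcy kxu
Hunk 2: at line 2 remove [ijz,fmhyr,lgt] add [zmx,mtfwm] -> 7 lines: coc irom zmx mtfwm tmqdj vfcy kxu
Hunk 3: at line 1 remove [zmx,mtfwm,tmqdj] add [cazo] -> 5 lines: coc irom cazo vfcy kxu
Hunk 4: at line 3 remove [vfcy] add [lhkx,jkgf] -> 6 lines: coc irom cazo lhkx jkgf kxu
Final line count: 6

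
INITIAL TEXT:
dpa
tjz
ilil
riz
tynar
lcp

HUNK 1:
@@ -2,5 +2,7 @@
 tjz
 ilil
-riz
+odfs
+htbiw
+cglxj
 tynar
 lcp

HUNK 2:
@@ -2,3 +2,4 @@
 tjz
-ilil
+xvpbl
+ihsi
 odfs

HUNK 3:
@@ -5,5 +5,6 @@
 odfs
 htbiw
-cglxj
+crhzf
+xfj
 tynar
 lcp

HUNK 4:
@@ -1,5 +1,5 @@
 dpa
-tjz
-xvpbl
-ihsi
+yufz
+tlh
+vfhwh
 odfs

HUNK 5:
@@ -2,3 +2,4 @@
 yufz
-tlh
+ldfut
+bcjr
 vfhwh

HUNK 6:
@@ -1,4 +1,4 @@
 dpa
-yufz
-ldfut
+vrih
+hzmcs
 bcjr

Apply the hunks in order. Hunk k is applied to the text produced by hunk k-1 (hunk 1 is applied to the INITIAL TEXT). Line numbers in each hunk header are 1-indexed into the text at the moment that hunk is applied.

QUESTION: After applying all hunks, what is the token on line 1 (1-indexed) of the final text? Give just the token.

Hunk 1: at line 2 remove [riz] add [odfs,htbiw,cglxj] -> 8 lines: dpa tjz ilil odfs htbiw cglxj tynar lcp
Hunk 2: at line 2 remove [ilil] add [xvpbl,ihsi] -> 9 lines: dpa tjz xvpbl ihsi odfs htbiw cglxj tynar lcp
Hunk 3: at line 5 remove [cglxj] add [crhzf,xfj] -> 10 lines: dpa tjz xvpbl ihsi odfs htbiw crhzf xfj tynar lcp
Hunk 4: at line 1 remove [tjz,xvpbl,ihsi] add [yufz,tlh,vfhwh] -> 10 lines: dpa yufz tlh vfhwh odfs htbiw crhzf xfj tynar lcp
Hunk 5: at line 2 remove [tlh] add [ldfut,bcjr] -> 11 lines: dpa yufz ldfut bcjr vfhwh odfs htbiw crhzf xfj tynar lcp
Hunk 6: at line 1 remove [yufz,ldfut] add [vrih,hzmcs] -> 11 lines: dpa vrih hzmcs bcjr vfhwh odfs htbiw crhzf xfj tynar lcp
Final line 1: dpa

Answer: dpa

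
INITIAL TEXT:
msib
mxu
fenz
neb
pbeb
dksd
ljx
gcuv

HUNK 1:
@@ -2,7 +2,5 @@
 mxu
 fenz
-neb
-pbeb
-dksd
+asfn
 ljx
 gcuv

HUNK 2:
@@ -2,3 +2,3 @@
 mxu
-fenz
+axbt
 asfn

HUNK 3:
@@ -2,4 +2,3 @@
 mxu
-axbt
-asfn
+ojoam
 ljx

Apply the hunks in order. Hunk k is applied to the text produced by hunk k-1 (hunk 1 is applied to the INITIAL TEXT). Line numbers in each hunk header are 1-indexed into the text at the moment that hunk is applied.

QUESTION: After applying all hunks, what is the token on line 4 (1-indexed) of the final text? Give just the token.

Answer: ljx

Derivation:
Hunk 1: at line 2 remove [neb,pbeb,dksd] add [asfn] -> 6 lines: msib mxu fenz asfn ljx gcuv
Hunk 2: at line 2 remove [fenz] add [axbt] -> 6 lines: msib mxu axbt asfn ljx gcuv
Hunk 3: at line 2 remove [axbt,asfn] add [ojoam] -> 5 lines: msib mxu ojoam ljx gcuv
Final line 4: ljx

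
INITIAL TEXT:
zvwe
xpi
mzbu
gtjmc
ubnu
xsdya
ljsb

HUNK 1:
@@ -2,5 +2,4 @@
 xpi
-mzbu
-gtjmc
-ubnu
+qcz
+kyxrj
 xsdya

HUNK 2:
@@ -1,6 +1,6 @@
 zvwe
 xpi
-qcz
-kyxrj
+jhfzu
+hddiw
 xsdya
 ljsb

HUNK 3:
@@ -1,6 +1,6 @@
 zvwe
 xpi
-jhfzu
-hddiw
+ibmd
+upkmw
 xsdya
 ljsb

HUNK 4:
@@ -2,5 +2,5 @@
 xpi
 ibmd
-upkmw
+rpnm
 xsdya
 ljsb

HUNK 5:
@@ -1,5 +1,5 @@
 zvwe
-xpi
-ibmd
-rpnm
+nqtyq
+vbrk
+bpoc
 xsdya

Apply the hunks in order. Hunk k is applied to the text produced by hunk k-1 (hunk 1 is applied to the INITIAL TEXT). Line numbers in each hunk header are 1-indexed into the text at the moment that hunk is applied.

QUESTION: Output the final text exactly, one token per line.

Hunk 1: at line 2 remove [mzbu,gtjmc,ubnu] add [qcz,kyxrj] -> 6 lines: zvwe xpi qcz kyxrj xsdya ljsb
Hunk 2: at line 1 remove [qcz,kyxrj] add [jhfzu,hddiw] -> 6 lines: zvwe xpi jhfzu hddiw xsdya ljsb
Hunk 3: at line 1 remove [jhfzu,hddiw] add [ibmd,upkmw] -> 6 lines: zvwe xpi ibmd upkmw xsdya ljsb
Hunk 4: at line 2 remove [upkmw] add [rpnm] -> 6 lines: zvwe xpi ibmd rpnm xsdya ljsb
Hunk 5: at line 1 remove [xpi,ibmd,rpnm] add [nqtyq,vbrk,bpoc] -> 6 lines: zvwe nqtyq vbrk bpoc xsdya ljsb

Answer: zvwe
nqtyq
vbrk
bpoc
xsdya
ljsb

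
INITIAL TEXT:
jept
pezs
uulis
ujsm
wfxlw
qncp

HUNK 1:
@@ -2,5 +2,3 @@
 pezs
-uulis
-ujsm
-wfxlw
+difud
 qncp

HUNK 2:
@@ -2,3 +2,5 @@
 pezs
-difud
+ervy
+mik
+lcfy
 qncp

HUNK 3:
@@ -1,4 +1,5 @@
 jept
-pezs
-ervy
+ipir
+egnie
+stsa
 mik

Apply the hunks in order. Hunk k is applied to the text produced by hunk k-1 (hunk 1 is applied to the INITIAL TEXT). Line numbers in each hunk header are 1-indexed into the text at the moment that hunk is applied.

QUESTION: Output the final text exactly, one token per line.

Hunk 1: at line 2 remove [uulis,ujsm,wfxlw] add [difud] -> 4 lines: jept pezs difud qncp
Hunk 2: at line 2 remove [difud] add [ervy,mik,lcfy] -> 6 lines: jept pezs ervy mik lcfy qncp
Hunk 3: at line 1 remove [pezs,ervy] add [ipir,egnie,stsa] -> 7 lines: jept ipir egnie stsa mik lcfy qncp

Answer: jept
ipir
egnie
stsa
mik
lcfy
qncp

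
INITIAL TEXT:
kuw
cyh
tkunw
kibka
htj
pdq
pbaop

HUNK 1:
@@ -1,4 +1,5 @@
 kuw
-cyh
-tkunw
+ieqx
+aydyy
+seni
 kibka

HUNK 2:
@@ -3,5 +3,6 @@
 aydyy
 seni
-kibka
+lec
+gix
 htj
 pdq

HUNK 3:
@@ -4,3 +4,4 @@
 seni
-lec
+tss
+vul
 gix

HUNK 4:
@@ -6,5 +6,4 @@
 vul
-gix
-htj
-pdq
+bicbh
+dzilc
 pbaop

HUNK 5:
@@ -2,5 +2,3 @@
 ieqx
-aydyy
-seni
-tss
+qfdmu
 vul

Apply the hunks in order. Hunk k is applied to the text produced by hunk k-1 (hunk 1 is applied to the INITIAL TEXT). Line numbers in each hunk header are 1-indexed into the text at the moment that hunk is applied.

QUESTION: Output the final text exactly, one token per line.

Hunk 1: at line 1 remove [cyh,tkunw] add [ieqx,aydyy,seni] -> 8 lines: kuw ieqx aydyy seni kibka htj pdq pbaop
Hunk 2: at line 3 remove [kibka] add [lec,gix] -> 9 lines: kuw ieqx aydyy seni lec gix htj pdq pbaop
Hunk 3: at line 4 remove [lec] add [tss,vul] -> 10 lines: kuw ieqx aydyy seni tss vul gix htj pdq pbaop
Hunk 4: at line 6 remove [gix,htj,pdq] add [bicbh,dzilc] -> 9 lines: kuw ieqx aydyy seni tss vul bicbh dzilc pbaop
Hunk 5: at line 2 remove [aydyy,seni,tss] add [qfdmu] -> 7 lines: kuw ieqx qfdmu vul bicbh dzilc pbaop

Answer: kuw
ieqx
qfdmu
vul
bicbh
dzilc
pbaop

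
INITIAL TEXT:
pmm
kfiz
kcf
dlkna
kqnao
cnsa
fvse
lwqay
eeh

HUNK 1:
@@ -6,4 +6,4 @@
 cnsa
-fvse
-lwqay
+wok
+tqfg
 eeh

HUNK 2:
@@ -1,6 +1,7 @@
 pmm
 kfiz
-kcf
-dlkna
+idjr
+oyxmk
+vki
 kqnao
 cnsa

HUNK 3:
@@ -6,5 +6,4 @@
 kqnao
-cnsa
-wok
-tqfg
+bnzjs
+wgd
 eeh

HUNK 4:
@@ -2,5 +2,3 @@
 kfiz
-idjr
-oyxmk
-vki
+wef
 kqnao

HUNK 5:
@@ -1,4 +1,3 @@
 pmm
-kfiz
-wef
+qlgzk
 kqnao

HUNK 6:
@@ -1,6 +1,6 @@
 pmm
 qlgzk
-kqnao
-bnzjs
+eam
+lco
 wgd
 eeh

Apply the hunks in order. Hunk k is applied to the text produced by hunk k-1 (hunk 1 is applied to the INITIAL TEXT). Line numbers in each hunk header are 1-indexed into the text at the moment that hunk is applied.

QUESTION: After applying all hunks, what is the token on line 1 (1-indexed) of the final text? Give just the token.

Hunk 1: at line 6 remove [fvse,lwqay] add [wok,tqfg] -> 9 lines: pmm kfiz kcf dlkna kqnao cnsa wok tqfg eeh
Hunk 2: at line 1 remove [kcf,dlkna] add [idjr,oyxmk,vki] -> 10 lines: pmm kfiz idjr oyxmk vki kqnao cnsa wok tqfg eeh
Hunk 3: at line 6 remove [cnsa,wok,tqfg] add [bnzjs,wgd] -> 9 lines: pmm kfiz idjr oyxmk vki kqnao bnzjs wgd eeh
Hunk 4: at line 2 remove [idjr,oyxmk,vki] add [wef] -> 7 lines: pmm kfiz wef kqnao bnzjs wgd eeh
Hunk 5: at line 1 remove [kfiz,wef] add [qlgzk] -> 6 lines: pmm qlgzk kqnao bnzjs wgd eeh
Hunk 6: at line 1 remove [kqnao,bnzjs] add [eam,lco] -> 6 lines: pmm qlgzk eam lco wgd eeh
Final line 1: pmm

Answer: pmm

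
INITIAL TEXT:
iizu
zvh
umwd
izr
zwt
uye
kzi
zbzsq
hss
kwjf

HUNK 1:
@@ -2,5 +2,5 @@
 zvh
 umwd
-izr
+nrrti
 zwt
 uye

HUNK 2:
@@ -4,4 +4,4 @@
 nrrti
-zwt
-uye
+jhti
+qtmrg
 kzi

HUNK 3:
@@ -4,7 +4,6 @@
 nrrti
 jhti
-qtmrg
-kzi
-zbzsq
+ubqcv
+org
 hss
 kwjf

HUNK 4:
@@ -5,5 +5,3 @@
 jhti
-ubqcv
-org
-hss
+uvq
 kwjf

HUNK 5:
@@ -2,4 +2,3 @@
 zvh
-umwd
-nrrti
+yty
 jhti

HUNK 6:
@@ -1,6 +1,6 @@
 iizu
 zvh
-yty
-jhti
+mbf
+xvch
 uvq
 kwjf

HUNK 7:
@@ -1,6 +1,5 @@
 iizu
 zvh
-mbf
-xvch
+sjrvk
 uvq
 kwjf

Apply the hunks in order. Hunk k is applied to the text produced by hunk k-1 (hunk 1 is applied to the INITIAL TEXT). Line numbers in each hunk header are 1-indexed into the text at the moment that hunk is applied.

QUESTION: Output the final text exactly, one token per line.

Hunk 1: at line 2 remove [izr] add [nrrti] -> 10 lines: iizu zvh umwd nrrti zwt uye kzi zbzsq hss kwjf
Hunk 2: at line 4 remove [zwt,uye] add [jhti,qtmrg] -> 10 lines: iizu zvh umwd nrrti jhti qtmrg kzi zbzsq hss kwjf
Hunk 3: at line 4 remove [qtmrg,kzi,zbzsq] add [ubqcv,org] -> 9 lines: iizu zvh umwd nrrti jhti ubqcv org hss kwjf
Hunk 4: at line 5 remove [ubqcv,org,hss] add [uvq] -> 7 lines: iizu zvh umwd nrrti jhti uvq kwjf
Hunk 5: at line 2 remove [umwd,nrrti] add [yty] -> 6 lines: iizu zvh yty jhti uvq kwjf
Hunk 6: at line 1 remove [yty,jhti] add [mbf,xvch] -> 6 lines: iizu zvh mbf xvch uvq kwjf
Hunk 7: at line 1 remove [mbf,xvch] add [sjrvk] -> 5 lines: iizu zvh sjrvk uvq kwjf

Answer: iizu
zvh
sjrvk
uvq
kwjf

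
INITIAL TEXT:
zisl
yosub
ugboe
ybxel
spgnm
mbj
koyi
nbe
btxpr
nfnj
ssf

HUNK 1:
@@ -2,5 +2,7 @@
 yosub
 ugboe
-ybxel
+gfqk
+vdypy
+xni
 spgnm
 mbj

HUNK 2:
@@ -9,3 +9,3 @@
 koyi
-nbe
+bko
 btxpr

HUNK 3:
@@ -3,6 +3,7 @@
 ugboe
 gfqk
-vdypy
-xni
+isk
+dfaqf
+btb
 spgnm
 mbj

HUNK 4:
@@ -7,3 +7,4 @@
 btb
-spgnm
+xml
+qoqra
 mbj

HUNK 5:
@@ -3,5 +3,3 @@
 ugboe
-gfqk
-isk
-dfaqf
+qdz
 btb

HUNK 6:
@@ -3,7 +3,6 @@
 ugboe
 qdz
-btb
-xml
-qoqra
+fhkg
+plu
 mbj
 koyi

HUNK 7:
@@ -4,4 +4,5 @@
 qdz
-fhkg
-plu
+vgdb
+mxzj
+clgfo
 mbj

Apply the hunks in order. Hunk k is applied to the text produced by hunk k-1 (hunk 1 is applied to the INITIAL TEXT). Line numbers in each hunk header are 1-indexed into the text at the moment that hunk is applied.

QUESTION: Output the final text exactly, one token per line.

Answer: zisl
yosub
ugboe
qdz
vgdb
mxzj
clgfo
mbj
koyi
bko
btxpr
nfnj
ssf

Derivation:
Hunk 1: at line 2 remove [ybxel] add [gfqk,vdypy,xni] -> 13 lines: zisl yosub ugboe gfqk vdypy xni spgnm mbj koyi nbe btxpr nfnj ssf
Hunk 2: at line 9 remove [nbe] add [bko] -> 13 lines: zisl yosub ugboe gfqk vdypy xni spgnm mbj koyi bko btxpr nfnj ssf
Hunk 3: at line 3 remove [vdypy,xni] add [isk,dfaqf,btb] -> 14 lines: zisl yosub ugboe gfqk isk dfaqf btb spgnm mbj koyi bko btxpr nfnj ssf
Hunk 4: at line 7 remove [spgnm] add [xml,qoqra] -> 15 lines: zisl yosub ugboe gfqk isk dfaqf btb xml qoqra mbj koyi bko btxpr nfnj ssf
Hunk 5: at line 3 remove [gfqk,isk,dfaqf] add [qdz] -> 13 lines: zisl yosub ugboe qdz btb xml qoqra mbj koyi bko btxpr nfnj ssf
Hunk 6: at line 3 remove [btb,xml,qoqra] add [fhkg,plu] -> 12 lines: zisl yosub ugboe qdz fhkg plu mbj koyi bko btxpr nfnj ssf
Hunk 7: at line 4 remove [fhkg,plu] add [vgdb,mxzj,clgfo] -> 13 lines: zisl yosub ugboe qdz vgdb mxzj clgfo mbj koyi bko btxpr nfnj ssf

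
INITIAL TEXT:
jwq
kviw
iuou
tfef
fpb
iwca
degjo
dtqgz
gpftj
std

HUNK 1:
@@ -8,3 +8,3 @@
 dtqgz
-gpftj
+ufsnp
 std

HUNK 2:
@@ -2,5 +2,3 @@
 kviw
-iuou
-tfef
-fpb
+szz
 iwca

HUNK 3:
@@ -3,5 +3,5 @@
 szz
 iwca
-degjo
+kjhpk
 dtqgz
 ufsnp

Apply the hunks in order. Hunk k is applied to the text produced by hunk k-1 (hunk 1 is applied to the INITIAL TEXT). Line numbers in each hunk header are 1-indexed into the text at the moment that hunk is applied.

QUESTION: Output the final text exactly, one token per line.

Hunk 1: at line 8 remove [gpftj] add [ufsnp] -> 10 lines: jwq kviw iuou tfef fpb iwca degjo dtqgz ufsnp std
Hunk 2: at line 2 remove [iuou,tfef,fpb] add [szz] -> 8 lines: jwq kviw szz iwca degjo dtqgz ufsnp std
Hunk 3: at line 3 remove [degjo] add [kjhpk] -> 8 lines: jwq kviw szz iwca kjhpk dtqgz ufsnp std

Answer: jwq
kviw
szz
iwca
kjhpk
dtqgz
ufsnp
std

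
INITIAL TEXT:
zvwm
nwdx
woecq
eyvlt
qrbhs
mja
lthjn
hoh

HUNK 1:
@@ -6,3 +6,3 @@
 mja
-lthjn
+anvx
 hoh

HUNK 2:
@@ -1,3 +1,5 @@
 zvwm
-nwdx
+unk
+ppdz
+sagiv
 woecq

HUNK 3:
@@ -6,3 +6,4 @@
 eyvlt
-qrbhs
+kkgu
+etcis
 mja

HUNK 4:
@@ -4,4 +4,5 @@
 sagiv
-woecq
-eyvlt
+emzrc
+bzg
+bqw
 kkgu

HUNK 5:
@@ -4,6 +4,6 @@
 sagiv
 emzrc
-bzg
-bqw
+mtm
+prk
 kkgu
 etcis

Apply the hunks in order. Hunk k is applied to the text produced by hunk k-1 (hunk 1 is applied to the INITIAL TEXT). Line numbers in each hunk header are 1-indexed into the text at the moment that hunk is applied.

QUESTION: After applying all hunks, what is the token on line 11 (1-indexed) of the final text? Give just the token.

Answer: anvx

Derivation:
Hunk 1: at line 6 remove [lthjn] add [anvx] -> 8 lines: zvwm nwdx woecq eyvlt qrbhs mja anvx hoh
Hunk 2: at line 1 remove [nwdx] add [unk,ppdz,sagiv] -> 10 lines: zvwm unk ppdz sagiv woecq eyvlt qrbhs mja anvx hoh
Hunk 3: at line 6 remove [qrbhs] add [kkgu,etcis] -> 11 lines: zvwm unk ppdz sagiv woecq eyvlt kkgu etcis mja anvx hoh
Hunk 4: at line 4 remove [woecq,eyvlt] add [emzrc,bzg,bqw] -> 12 lines: zvwm unk ppdz sagiv emzrc bzg bqw kkgu etcis mja anvx hoh
Hunk 5: at line 4 remove [bzg,bqw] add [mtm,prk] -> 12 lines: zvwm unk ppdz sagiv emzrc mtm prk kkgu etcis mja anvx hoh
Final line 11: anvx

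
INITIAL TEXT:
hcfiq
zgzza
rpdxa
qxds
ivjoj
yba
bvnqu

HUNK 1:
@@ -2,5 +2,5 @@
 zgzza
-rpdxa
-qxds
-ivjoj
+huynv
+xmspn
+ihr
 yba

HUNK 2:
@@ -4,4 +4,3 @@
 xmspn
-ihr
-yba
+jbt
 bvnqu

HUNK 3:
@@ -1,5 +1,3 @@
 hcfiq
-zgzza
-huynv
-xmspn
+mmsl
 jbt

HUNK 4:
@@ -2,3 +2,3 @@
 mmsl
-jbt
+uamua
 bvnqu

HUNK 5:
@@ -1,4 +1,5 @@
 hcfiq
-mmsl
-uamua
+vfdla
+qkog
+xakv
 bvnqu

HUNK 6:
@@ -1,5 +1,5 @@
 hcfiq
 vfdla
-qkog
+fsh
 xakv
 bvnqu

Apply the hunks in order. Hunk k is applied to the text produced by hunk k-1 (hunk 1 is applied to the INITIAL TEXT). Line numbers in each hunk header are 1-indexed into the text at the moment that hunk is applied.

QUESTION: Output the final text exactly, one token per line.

Answer: hcfiq
vfdla
fsh
xakv
bvnqu

Derivation:
Hunk 1: at line 2 remove [rpdxa,qxds,ivjoj] add [huynv,xmspn,ihr] -> 7 lines: hcfiq zgzza huynv xmspn ihr yba bvnqu
Hunk 2: at line 4 remove [ihr,yba] add [jbt] -> 6 lines: hcfiq zgzza huynv xmspn jbt bvnqu
Hunk 3: at line 1 remove [zgzza,huynv,xmspn] add [mmsl] -> 4 lines: hcfiq mmsl jbt bvnqu
Hunk 4: at line 2 remove [jbt] add [uamua] -> 4 lines: hcfiq mmsl uamua bvnqu
Hunk 5: at line 1 remove [mmsl,uamua] add [vfdla,qkog,xakv] -> 5 lines: hcfiq vfdla qkog xakv bvnqu
Hunk 6: at line 1 remove [qkog] add [fsh] -> 5 lines: hcfiq vfdla fsh xakv bvnqu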